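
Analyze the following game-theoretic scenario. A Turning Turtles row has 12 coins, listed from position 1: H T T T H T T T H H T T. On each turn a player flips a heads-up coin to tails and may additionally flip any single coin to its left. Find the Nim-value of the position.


Coins: H T T T H T T T H H T T
Key fact: a single head at position k behaves exactly like a Nim heap of size k (turning it to T and optionally flipping a coin at j < k corresponds to moving the heap from k to j, or to 0), and heads combine as a disjunctive sum (two heads at the same place would cancel, matching j XOR j = 0). So the Nim-value is the XOR of the 1-indexed positions of the heads.
Face-up positions (1-indexed): [1, 5, 9, 10]
XOR 0 with 1: 0 XOR 1 = 1
XOR 1 with 5: 1 XOR 5 = 4
XOR 4 with 9: 4 XOR 9 = 13
XOR 13 with 10: 13 XOR 10 = 7
Nim-value = 7

7


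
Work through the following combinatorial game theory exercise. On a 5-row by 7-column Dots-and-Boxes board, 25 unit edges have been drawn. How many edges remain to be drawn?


Grid: 5 x 7 boxes, i.e. 6 rows and 8 columns of dots.
Horizontal edges: (rows + 1) * cols = 6 * 7 = 42
Vertical edges: rows * (cols + 1) = 5 * 8 = 40
Total edges: 42 + 40 = 82
Edges drawn: 25
Remaining: 82 - 25 = 57

57


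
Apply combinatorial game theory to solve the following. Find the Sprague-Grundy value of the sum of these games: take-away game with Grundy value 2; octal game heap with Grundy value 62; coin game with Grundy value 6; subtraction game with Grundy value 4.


By the Sprague-Grundy theorem, the Grundy value of a sum of games is the XOR of individual Grundy values.
take-away game: Grundy value = 2. Running XOR: 0 XOR 2 = 2
octal game heap: Grundy value = 62. Running XOR: 2 XOR 62 = 60
coin game: Grundy value = 6. Running XOR: 60 XOR 6 = 58
subtraction game: Grundy value = 4. Running XOR: 58 XOR 4 = 62
The combined Grundy value is 62.

62


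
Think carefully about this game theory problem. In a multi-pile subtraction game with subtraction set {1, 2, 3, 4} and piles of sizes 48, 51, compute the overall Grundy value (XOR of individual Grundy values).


Subtraction set: {1, 2, 3, 4}
For this subtraction set, G(n) = n mod 5 (period = max + 1 = 5).
Pile 1 (size 48): G(48) = 48 mod 5 = 3
Pile 2 (size 51): G(51) = 51 mod 5 = 1
Total Grundy value = XOR of all: 3 XOR 1 = 2

2


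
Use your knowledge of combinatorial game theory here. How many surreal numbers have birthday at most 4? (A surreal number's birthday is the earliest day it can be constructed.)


Day 0: {|} = 0 is born. Count = 1.
Day n: the number of surreal numbers born by day n is 2^(n+1) - 1.
By day 0: 2^1 - 1 = 1
By day 1: 2^2 - 1 = 3
By day 2: 2^3 - 1 = 7
By day 3: 2^4 - 1 = 15
By day 4: 2^5 - 1 = 31
By day 4: 31 surreal numbers.

31


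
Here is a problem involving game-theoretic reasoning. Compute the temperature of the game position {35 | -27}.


The game is {35 | -27}, a switch {a | b} with numbers a > b.
Cooling {a | b} by t gives {a - t | b + t}, which stops being hot when a - t = b + t, i.e. at t = (a - b)/2. So the temperature of a switch is (a - b)/2.
Temperature = (Left option - Right option) / 2
= (35 - (-27)) / 2
= 62 / 2
= 31

31


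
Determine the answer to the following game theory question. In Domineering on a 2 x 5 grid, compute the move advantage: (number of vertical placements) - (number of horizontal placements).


Board is 2 x 5 (rows x cols).
Left (vertical) placements: (rows-1) * cols = 1 * 5 = 5
Right (horizontal) placements: rows * (cols-1) = 2 * 4 = 8
Advantage = Left - Right = 5 - 8 = -3

-3


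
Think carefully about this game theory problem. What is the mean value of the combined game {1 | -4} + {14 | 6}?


G1 = {1 | -4}, G2 = {14 | 6}
Each is a switch {a | b} with numbers a > b; its mean value is (a + b)/2, and mean value is additive over game sums: m(G1 + G2) = m(G1) + m(G2).
Mean of G1 = (1 + (-4))/2 = -3/2 = -3/2
Mean of G2 = (14 + (6))/2 = 20/2 = 10
Mean of G1 + G2 = -3/2 + 10 = 17/2

17/2


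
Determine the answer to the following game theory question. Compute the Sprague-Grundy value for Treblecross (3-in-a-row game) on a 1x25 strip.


Treblecross: place X on empty cells; 3-in-a-row wins.
Playing within two cells of an existing X lets the opponent win at once, so sensible play treats the cells i-2..i+2 around each X as dead. The player left with no safe cell loses, so this is a normal-play take-away game on strips of safe cells.
Placing X at cell i (0-indexed) of a strip of k safe cells leaves independent strips of sizes max(0, i-2) and max(0, k-i-3). Hence G(k) = mex{ G(max(0,i-2)) XOR G(max(0,k-i-3)) : 0 <= i < k }, with G(0) = 0.
G(1): splits (0,0):0^0=0 -> mex({0}) = 1
G(2): splits (0,0):0^0=0 -> mex({0}) = 1
G(3): splits (0,0):0^0=0 -> mex({0}) = 1
G(4): splits (0,1):0^1=1 (0,0):0^0=0 -> mex({0, 1}) = 2
G(5): splits (0,2):0^1=1 (0,1):0^1=1 (0,0):0^0=0 -> mex({0, 1}) = 2
G(6) = mex({1}) = 0
G(7) = mex({0, 1, 2}) = 3
G(8) = mex({0, 1, 2}) = 3
G(9) = mex({0, 2}) = 1
G(10) = mex({0, 2, 3}) = 1
G(11) = mex({0, 3}) = 1
G(12) = mex({1, 3}) = 0
G(13) = mex({0, 1, 2, 3}) = 4
G(14) = mex({0, 1, 2}) = 3
G(15) = mex({0, 1, 2}) = 3
G(16) = mex({0, 1, 2, 4}) = 3
G(17) = mex({0, 1, 3, 4}) = 2
G(18) = mex({0, 1, 3, 4}) = 2
G(19) = mex({0, 1, 3, 5}) = 2
G(20) = mex({0, 1, 2, 3, 5}) = 4
G(21) = mex({0, 1, 2, 3, 5}) = 4
G(22) = mex({1, 2, 6}) = 0
G(23) = mex({0, 1, 2, 3, 4, 6}) = 5
G(24) = mex({0, 1, 2, 3, 4}) = 5
G(25) = mex({0, 1, 3, 4, 7}) = 2
Therefore G(25) = 2.

2


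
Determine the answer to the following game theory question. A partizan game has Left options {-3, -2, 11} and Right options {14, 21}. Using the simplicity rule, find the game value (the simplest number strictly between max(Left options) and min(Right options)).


Left options: {-3, -2, 11}, max = 11
Right options: {14, 21}, min = 14
All options are numbers and max(Left) < min(Right), so by the simplicity theorem the value is the simplest (earliest-born) number strictly between 11 and 14.
Integers 12 through 13 all lie strictly between 11 and 14.
Among integers, the simplest (lowest birthday = smallest |n|; 0 is born on day 0, +-n on day n) is 12.
No non-integer in the interval can be simpler: if x is a non-integer in the interval, then floor(x) or ceil(x) also lies in the interval (the interval contains an integer), and both are proper prefixes of x's sign expansion, i.e. born earlier. So the game value is 12.
Game value = 12

12


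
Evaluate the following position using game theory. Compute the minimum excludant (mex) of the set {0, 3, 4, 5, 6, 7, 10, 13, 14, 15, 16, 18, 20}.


Set = {0, 3, 4, 5, 6, 7, 10, 13, 14, 15, 16, 18, 20}
0 is in the set.
1 is NOT in the set. This is the mex.
mex = 1

1


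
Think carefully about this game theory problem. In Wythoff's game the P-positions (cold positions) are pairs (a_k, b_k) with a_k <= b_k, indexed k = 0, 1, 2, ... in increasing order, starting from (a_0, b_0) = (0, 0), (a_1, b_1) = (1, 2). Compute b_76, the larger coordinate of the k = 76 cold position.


By Wythoff's theorem, a_k = floor(k * phi) and b_k = floor(k * phi^2) = a_k + k, where phi = (1 + sqrt(5))/2 is the golden ratio.
phi = (1 + sqrt(5))/2 = 1.618034
phi^2 = phi + 1 = 2.618034
k = 76
k * phi^2 = 76 * 2.618034 = 198.970583
b_76 = floor(k * phi^2) = 198 (check: a_76 + k = 122 + 76 = 198)

198


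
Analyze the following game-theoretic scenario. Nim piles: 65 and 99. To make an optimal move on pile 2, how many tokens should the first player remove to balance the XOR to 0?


Piles: 65 and 99
Current XOR: 65 XOR 99 = 34 (non-zero, so this is an N-position).
To make the XOR zero, we need to find a move that balances the piles.
For pile 2 (size 99): target = 99 XOR 34 = 65
We reduce pile 2 from 99 to 65.
Tokens removed: 99 - 65 = 34
Verification: 65 XOR 65 = 0

34


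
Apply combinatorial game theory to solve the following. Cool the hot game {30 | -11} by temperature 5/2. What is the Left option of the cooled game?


Original game: {30 | -11} (a switch {a | b} with a > b).
Cooling by t (for t below the temperature (a - b)/2 = 41/2) taxes each move by t: {a | b} cooled by t is {a - t | b + t}.
Cooling amount: t = 5/2
Cooled Left option: 30 - 5/2 = 55/2
Cooled Right option: -11 + 5/2 = -17/2
Cooled game: {55/2 | -17/2}
Left option = 55/2

55/2


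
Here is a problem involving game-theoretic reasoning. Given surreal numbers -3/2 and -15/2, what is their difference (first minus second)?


x = -3/2, y = -15/2
Converting to common denominator: 2
x = -3/2, y = -15/2
x - y = -3/2 - -15/2 = 6

6


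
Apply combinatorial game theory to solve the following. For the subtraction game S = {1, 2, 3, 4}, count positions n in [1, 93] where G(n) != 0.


Subtraction set S = {1, 2, 3, 4}, so G(n) = n mod 5.
G(n) = 0 when n is a multiple of 5.
Multiples of 5 in [1, 93]: 18
N-positions (nonzero Grundy) = 93 - 18 = 75

75


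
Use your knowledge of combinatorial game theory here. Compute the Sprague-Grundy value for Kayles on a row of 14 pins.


Kayles: a move removes 1 or 2 adjacent pins from a contiguous row.
Removing pins from a row of k leaves two independent rows (a, b) with a + b = k - 1 (one pin) or a + b = k - 2 (two pins); an end removal gives a = 0.
By Sprague-Grundy, G(k) = mex{ G(a) XOR G(b) } over all these splits. G(0) = 0.
G(1): splits (0,0):0^0=0 -> mex({0}) = 1
G(2): splits (0,1):0^1=1 (0,0):0^0=0 -> mex({0, 1}) = 2
G(3): splits (0,2):0^2=2 (1,1):1^1=0 (0,1):0^1=1 -> mex({0, 1, 2}) = 3
G(4): splits (0,3):0^3=3 (1,2):1^2=3 (0,2):0^2=2 (1,1):1^1=0 -> mex({0, 2, 3}) = 1
G(5): splits (0,4):0^1=1 (1,3):1^3=2 (2,2):2^2=0 (0,3):0^3=3 (1,2):1^2=3 -> mex({0, 1, 2, 3}) = 4
G(6) = mex({0, 1, 2, 4}) = 3
G(7) = mex({0, 1, 3, 4, 5}) = 2
G(8) = mex({0, 2, 3, 5, 6}) = 1
G(9) = mex({0, 1, 2, 3, 6, 7}) = 4
G(10) = mex({0, 1, 3, 4, 5, 7}) = 2
G(11) = mex({0, 1, 2, 3, 4, 5}) = 6
G(12) = mex({0, 1, 2, 3, 5, 6, 7}) = 4
G(13) = mex({0, 2, 3, 4, 6, 7}) = 1
G(14) = mex({0, 1, 4, 5, 6, 7}) = 2
Therefore G(14) = 2.

2


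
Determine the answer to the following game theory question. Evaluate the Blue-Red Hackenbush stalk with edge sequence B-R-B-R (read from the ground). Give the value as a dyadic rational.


Edges (from ground): B-R-B-R
By Berlekamp's sign-expansion rule, a Blue-Red Hackenbush stalk has the value of the surreal number whose sign sequence is the edge sequence with B -> + and R -> -.
Sign sequence: +-+-
Trace the sign expansion in the surreal number tree, starting from 0:
Edge 1: B (sign +) -> bounds (0, +inf), value = 1
Edge 2: R (sign -) -> bounds (0, 1), value = 1/2
Edge 3: B (sign +) -> bounds (1/2, 1), value = 3/4
Edge 4: R (sign -) -> bounds (1/2, 3/4), value = 5/8
Game value = 5/8

5/8


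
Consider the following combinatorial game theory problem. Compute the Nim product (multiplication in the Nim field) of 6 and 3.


Nim multiplication is bilinear over XOR: (u XOR v) * w = (u*w) XOR (v*w).
So we split each operand into its bit components and XOR the pairwise Nim products.
6 = 2 + 4 (as XOR of powers of 2).
3 = 1 + 2 (as XOR of powers of 2).
Using the standard Nim-product table on single bits:
  2*2 = 3,   2*4 = 8,   2*8 = 12,
  4*4 = 6,   4*8 = 11,  8*8 = 13,
and  1*x = x (identity), k*l = l*k (commutative).
Pairwise Nim products:
  2 * 1 = 2
  2 * 2 = 3
  4 * 1 = 4
  4 * 2 = 8
XOR them: 2 XOR 3 XOR 4 XOR 8 = 13.
Result: 6 * 3 = 13 (in Nim).

13


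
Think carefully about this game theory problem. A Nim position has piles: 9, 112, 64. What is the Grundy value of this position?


We need the XOR (exclusive or) of all pile sizes.
After XOR-ing pile 1 (size 9): 0 XOR 9 = 9
After XOR-ing pile 2 (size 112): 9 XOR 112 = 121
After XOR-ing pile 3 (size 64): 121 XOR 64 = 57
The Nim-value of this position is 57.

57


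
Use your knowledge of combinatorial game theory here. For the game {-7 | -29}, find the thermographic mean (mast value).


Game = {-7 | -29}, a switch {a | b} with numbers a > b.
Its thermograph has left wall a - t and right wall b + t, which meet at t = (a - b)/2, where both equal (a + b)/2. So the mast (mean value) is at (a + b)/2.
Mean = (-7 + (-29))/2 = -36/2 = -18

-18


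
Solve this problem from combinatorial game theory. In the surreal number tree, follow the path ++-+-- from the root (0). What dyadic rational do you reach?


Sign expansion: ++-+--
Rule: track bounds (lo, hi), initially (-inf, +inf). On '+', the current value becomes lo and we move to the simplest number in (value, hi): value + 1 if hi = +inf, otherwise the midpoint (value + hi)/2. On '-', the current value becomes hi and we move to value - 1 if lo = -inf, otherwise the midpoint (lo + value)/2.
Start at 0.
Step 1: sign = +, move right. Bounds: (0, +inf). Value = 1
Step 2: sign = +, move right. Bounds: (1, +inf). Value = 2
Step 3: sign = -, move left. Bounds: (1, 2). Value = 3/2
Step 4: sign = +, move right. Bounds: (3/2, 2). Value = 7/4
Step 5: sign = -, move left. Bounds: (3/2, 7/4). Value = 13/8
Step 6: sign = -, move left. Bounds: (3/2, 13/8). Value = 25/16
The surreal number with sign expansion ++-+-- is 25/16.

25/16


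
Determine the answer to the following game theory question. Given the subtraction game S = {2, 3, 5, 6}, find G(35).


The subtraction set is S = {2, 3, 5, 6}.
G(k) = mex{ G(k - s) : s in S, s <= k }. We compute iteratively: G(0) = 0.
G(1) = mex({}) = 0
G(2) = mex({0}) = 1
G(3) = mex({0}) = 1
G(4) = mex({0, 1}) = 2
G(5) = mex({0, 1}) = 2
G(6) = mex({0, 1, 2}) = 3
G(7) = mex({0, 1, 2}) = 3
G(8) = mex({1, 2, 3}) = 0
G(9) = mex({1, 2, 3}) = 0
G(10) = mex({0, 2, 3}) = 1
G(11) = mex({0, 2, 3}) = 1
G(12) = mex({0, 1, 3}) = 2
G(13) = mex({0, 1, 3}) = 2
Observe that G(8)..G(13) = 0, 0, 1, 1, 2, 2 repeats G(0)..G(5) = 0, 0, 1, 1, 2, 2.
For k >= max(S) = 6, G(k) is determined by the previous 6 values G(k-6)..G(k-1); a window of 6 consecutive values has recurred shifted by 8, so by induction G(k + 8) = G(k) for all k >= 0: the sequence is periodic from the start with period 8.
One period: G(0..7) = 0, 0, 1, 1, 2, 2, 3, 3.
35 mod 8 = 3, so G(35) = G(3) = 1.

1


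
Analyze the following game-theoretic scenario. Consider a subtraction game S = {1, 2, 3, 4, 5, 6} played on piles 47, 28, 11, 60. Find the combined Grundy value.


Subtraction set: {1, 2, 3, 4, 5, 6}
For this subtraction set, G(n) = n mod 7 (period = max + 1 = 7).
Pile 1 (size 47): G(47) = 47 mod 7 = 5
Pile 2 (size 28): G(28) = 28 mod 7 = 0
Pile 3 (size 11): G(11) = 11 mod 7 = 4
Pile 4 (size 60): G(60) = 60 mod 7 = 4
Total Grundy value = XOR of all: 5 XOR 0 XOR 4 XOR 4 = 5

5


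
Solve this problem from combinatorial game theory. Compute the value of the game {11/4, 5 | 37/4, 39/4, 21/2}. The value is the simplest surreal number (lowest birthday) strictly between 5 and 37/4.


Left options: {11/4, 5}, max = 5
Right options: {37/4, 39/4, 21/2}, min = 37/4
All options are numbers and max(Left) < min(Right), so by the simplicity theorem the value is the simplest (earliest-born) number strictly between 5 and 37/4.
Integers 6 through 9 all lie strictly between 5 and 37/4.
Among integers, the simplest (lowest birthday = smallest |n|; 0 is born on day 0, +-n on day n) is 6.
No non-integer in the interval can be simpler: if x is a non-integer in the interval, then floor(x) or ceil(x) also lies in the interval (the interval contains an integer), and both are proper prefixes of x's sign expansion, i.e. born earlier. So the game value is 6.
Game value = 6

6


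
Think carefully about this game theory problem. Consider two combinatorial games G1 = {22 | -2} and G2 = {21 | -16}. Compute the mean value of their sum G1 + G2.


G1 = {22 | -2}, G2 = {21 | -16}
Each is a switch {a | b} with numbers a > b; its mean value is (a + b)/2, and mean value is additive over game sums: m(G1 + G2) = m(G1) + m(G2).
Mean of G1 = (22 + (-2))/2 = 20/2 = 10
Mean of G2 = (21 + (-16))/2 = 5/2 = 5/2
Mean of G1 + G2 = 10 + 5/2 = 25/2

25/2


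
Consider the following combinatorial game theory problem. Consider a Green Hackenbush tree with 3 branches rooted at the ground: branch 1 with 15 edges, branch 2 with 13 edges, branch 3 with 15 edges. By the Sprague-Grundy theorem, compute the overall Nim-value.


The tree has 3 branches from the ground vertex.
In Green Hackenbush, the Nim-value of a simple path of length k is k.
Branch 1: length 15, Nim-value = 15
Branch 2: length 13, Nim-value = 13
Branch 3: length 15, Nim-value = 15
Total Nim-value = XOR of all branch values:
0 XOR 15 = 15
15 XOR 13 = 2
2 XOR 15 = 13
Nim-value of the tree = 13

13


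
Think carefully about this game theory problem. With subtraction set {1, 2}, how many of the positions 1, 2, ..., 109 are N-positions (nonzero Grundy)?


Subtraction set S = {1, 2}, so G(n) = n mod 3.
G(n) = 0 when n is a multiple of 3.
Multiples of 3 in [1, 109]: 36
N-positions (nonzero Grundy) = 109 - 36 = 73

73


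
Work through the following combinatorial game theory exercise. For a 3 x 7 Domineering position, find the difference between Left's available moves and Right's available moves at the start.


Board is 3 x 7 (rows x cols).
Left (vertical) placements: (rows-1) * cols = 2 * 7 = 14
Right (horizontal) placements: rows * (cols-1) = 3 * 6 = 18
Advantage = Left - Right = 14 - 18 = -4

-4


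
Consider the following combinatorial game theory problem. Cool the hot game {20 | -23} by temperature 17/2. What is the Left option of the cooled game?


Original game: {20 | -23} (a switch {a | b} with a > b).
Cooling by t (for t below the temperature (a - b)/2 = 43/2) taxes each move by t: {a | b} cooled by t is {a - t | b + t}.
Cooling amount: t = 17/2
Cooled Left option: 20 - 17/2 = 23/2
Cooled Right option: -23 + 17/2 = -29/2
Cooled game: {23/2 | -29/2}
Left option = 23/2

23/2


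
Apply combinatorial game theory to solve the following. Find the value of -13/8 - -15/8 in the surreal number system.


x = -13/8, y = -15/8
Converting to common denominator: 8
x = -13/8, y = -15/8
x - y = -13/8 - -15/8 = 1/4

1/4


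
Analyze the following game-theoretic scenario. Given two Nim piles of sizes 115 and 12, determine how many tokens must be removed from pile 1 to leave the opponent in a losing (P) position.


Piles: 115 and 12
Current XOR: 115 XOR 12 = 127 (non-zero, so this is an N-position).
To make the XOR zero, we need to find a move that balances the piles.
For pile 1 (size 115): target = 115 XOR 127 = 12
We reduce pile 1 from 115 to 12.
Tokens removed: 115 - 12 = 103
Verification: 12 XOR 12 = 0

103


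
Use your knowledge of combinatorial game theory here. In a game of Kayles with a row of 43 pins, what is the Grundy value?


Kayles: a move removes 1 or 2 adjacent pins from a contiguous row.
Removing pins from a row of k leaves two independent rows (a, b) with a + b = k - 1 (one pin) or a + b = k - 2 (two pins); an end removal gives a = 0.
By Sprague-Grundy, G(k) = mex{ G(a) XOR G(b) } over all these splits. G(0) = 0.
G(1): splits (0,0):0^0=0 -> mex({0}) = 1
G(2): splits (0,1):0^1=1 (0,0):0^0=0 -> mex({0, 1}) = 2
G(3): splits (0,2):0^2=2 (1,1):1^1=0 (0,1):0^1=1 -> mex({0, 1, 2}) = 3
G(4): splits (0,3):0^3=3 (1,2):1^2=3 (0,2):0^2=2 (1,1):1^1=0 -> mex({0, 2, 3}) = 1
G(5): splits (0,4):0^1=1 (1,3):1^3=2 (2,2):2^2=0 (0,3):0^3=3 (1,2):1^2=3 -> mex({0, 1, 2, 3}) = 4
G(6) = mex({0, 1, 2, 4}) = 3
G(7) = mex({0, 1, 3, 4, 5}) = 2
G(8) = mex({0, 2, 3, 5, 6}) = 1
G(9) = mex({0, 1, 2, 3, 6, 7}) = 4
G(10) = mex({0, 1, 3, 4, 5, 7}) = 2
G(11) = mex({0, 1, 2, 3, 4, 5}) = 6
G(12) = mex({0, 1, 2, 3, 5, 6, 7}) = 4
G(13) = mex({0, 2, 3, 4, 6, 7}) = 1
G(14) = mex({0, 1, 4, 5, 6, 7}) = 2
G(15) = mex({0, 1, 2, 3, 4, 5, 6}) = 7
G(16) = mex({0, 2, 3, 5, 6, 7}) = 1
G(17) = mex({0, 1, 2, 3, 5, 6, 7}) = 4
G(18) = mex({0, 1, 2, 4, 5, 6}) = 3
G(19) = mex({0, 1, 3, 4, 5, 7}) = 2
G(20) = mex({0, 2, 3, 4, 5, 6, 7}) = 1
G(21) = mex({0, 1, 2, 3, 5, 6, 7}) = 4
G(22) = mex({0, 1, 2, 3, 4, 5, 7}) = 6
G(23) = mex({0, 1, 2, 3, 4, 5, 6}) = 7
G(24) = mex({0, 1, 2, 3, 5, 6, 7}) = 4
G(25) = mex({0, 2, 3, 4, 6, 7}) = 1
G(26) = mex({0, 1, 3, 4, 5, 6, 7}) = 2
G(27) = mex({0, 1, 2, 3, 4, 5, 6, 7}) = 8
G(28) = mex({0, 1, 2, 3, 4, 6, 7, 8}) = 5
G(29) = mex({0, 1, 2, 3, 5, 6, 7, 8, 9}) = 4
G(30) = mex({0, 1, 2, 3, 4, 5, 6, 9, 10}) = 7
G(31) = mex({0, 1, 3, 4, 5, 7, 10, 11}) = 2
G(32) = mex({0, 2, 3, 4, 5, 6, 7, 9, 11}) = 1
G(33) = mex({0, 1, 2, 3, 4, 5, 6, 7, 9, 12}) = 8
G(34) = mex({0, 1, 2, 3, 4, 5, 7, 8, 11, 12}) = 6
G(35) = mex({0, 1, 2, 3, 4, 5, 6, 8, 9, 10, 11}) = 7
G(36) = mex({0, 1, 2, 3, 5, 6, 7, 9, 10}) = 4
G(37) = mex({0, 2, 3, 4, 6, 7, 9, 10, 11, 12}) = 1
G(38) = mex({0, 1, 3, 4, 5, 6, 7, 9, 10, 11, 12}) = 2
G(39) = mex({0, 1, 2, 4, 5, 6, 7, 9, 10, 12, 14}) = 3
G(40) = mex({0, 2, 3, 4, 6, 7, 11, 12, 14}) = 1
G(41) = mex({0, 1, 2, 3, 5, 6, 7, 9, 10, 11, 12}) = 4
G(42) = mex({0, 1, 2, 3, 4, 5, 6, 9, 10}) = 7
G(43) = mex({0, 1, 3, 4, 5, 7, 9, 10, 12, 15}) = 2
Therefore G(43) = 2.

2


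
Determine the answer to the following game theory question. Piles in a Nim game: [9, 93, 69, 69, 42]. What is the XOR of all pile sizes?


We need the XOR (exclusive or) of all pile sizes.
After XOR-ing pile 1 (size 9): 0 XOR 9 = 9
After XOR-ing pile 2 (size 93): 9 XOR 93 = 84
After XOR-ing pile 3 (size 69): 84 XOR 69 = 17
After XOR-ing pile 4 (size 69): 17 XOR 69 = 84
After XOR-ing pile 5 (size 42): 84 XOR 42 = 126
The Nim-value of this position is 126.

126


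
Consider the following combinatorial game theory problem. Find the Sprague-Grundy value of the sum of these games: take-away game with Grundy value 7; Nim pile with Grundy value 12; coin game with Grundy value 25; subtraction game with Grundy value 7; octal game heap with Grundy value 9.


By the Sprague-Grundy theorem, the Grundy value of a sum of games is the XOR of individual Grundy values.
take-away game: Grundy value = 7. Running XOR: 0 XOR 7 = 7
Nim pile: Grundy value = 12. Running XOR: 7 XOR 12 = 11
coin game: Grundy value = 25. Running XOR: 11 XOR 25 = 18
subtraction game: Grundy value = 7. Running XOR: 18 XOR 7 = 21
octal game heap: Grundy value = 9. Running XOR: 21 XOR 9 = 28
The combined Grundy value is 28.

28


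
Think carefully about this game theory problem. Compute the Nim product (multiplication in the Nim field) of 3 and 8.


Nim multiplication is bilinear over XOR: (u XOR v) * w = (u*w) XOR (v*w).
So we split each operand into its bit components and XOR the pairwise Nim products.
3 = 1 + 2 (as XOR of powers of 2).
8 = 8 (as XOR of powers of 2).
Using the standard Nim-product table on single bits:
  2*2 = 3,   2*4 = 8,   2*8 = 12,
  4*4 = 6,   4*8 = 11,  8*8 = 13,
and  1*x = x (identity), k*l = l*k (commutative).
Pairwise Nim products:
  1 * 8 = 8
  2 * 8 = 12
XOR them: 8 XOR 12 = 4.
Result: 3 * 8 = 4 (in Nim).

4


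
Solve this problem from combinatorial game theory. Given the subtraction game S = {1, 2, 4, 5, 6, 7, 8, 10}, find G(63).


The subtraction set is S = {1, 2, 4, 5, 6, 7, 8, 10}.
G(k) = mex{ G(k - s) : s in S, s <= k }. We compute iteratively: G(0) = 0.
G(1) = mex({0}) = 1
G(2) = mex({0, 1}) = 2
G(3) = mex({1, 2}) = 0
G(4) = mex({0, 2}) = 1
G(5) = mex({0, 1}) = 2
G(6) = mex({0, 1, 2}) = 3
G(7) = mex({0, 1, 2, 3}) = 4
G(8) = mex({0, 1, 2, 3, 4}) = 5
G(9) = mex({0, 1, 2, 4, 5}) = 3
G(10) = mex({0, 1, 2, 3, 5}) = 4
G(11) = mex({0, 1, 2, 3, 4}) = 5
G(12) = mex({1, 2, 3, 4, 5}) = 0
G(13) = mex({0, 2, 3, 4, 5}) = 1
G(14) = mex({0, 1, 3, 4, 5}) = 2
G(15) = mex({1, 2, 3, 4, 5}) = 0
G(16) = mex({0, 2, 3, 4, 5}) = 1
G(17) = mex({0, 1, 3, 4, 5}) = 2
G(18) = mex({0, 1, 2, 4, 5}) = 3
G(19) = mex({0, 1, 2, 3, 5}) = 4
G(20) = mex({0, 1, 2, 3, 4}) = 5
G(21) = mex({0, 1, 2, 4, 5}) = 3
Observe that G(12)..G(21) = 0, 1, 2, 0, 1, 2, 3, 4, 5, 3 repeats G(0)..G(9) = 0, 1, 2, 0, 1, 2, 3, 4, 5, 3.
For k >= max(S) = 10, G(k) is determined by the previous 10 values G(k-10)..G(k-1); a window of 10 consecutive values has recurred shifted by 12, so by induction G(k + 12) = G(k) for all k >= 0: the sequence is periodic from the start with period 12.
One period: G(0..11) = 0, 1, 2, 0, 1, 2, 3, 4, 5, 3, 4, 5.
63 mod 12 = 3, so G(63) = G(3) = 0.

0


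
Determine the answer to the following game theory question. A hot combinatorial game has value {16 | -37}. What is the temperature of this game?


The game is {16 | -37}, a switch {a | b} with numbers a > b.
Cooling {a | b} by t gives {a - t | b + t}, which stops being hot when a - t = b + t, i.e. at t = (a - b)/2. So the temperature of a switch is (a - b)/2.
Temperature = (Left option - Right option) / 2
= (16 - (-37)) / 2
= 53 / 2
= 53/2

53/2


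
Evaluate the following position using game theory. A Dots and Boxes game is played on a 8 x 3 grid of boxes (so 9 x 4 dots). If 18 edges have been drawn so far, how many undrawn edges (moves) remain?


Grid: 8 x 3 boxes, i.e. 9 rows and 4 columns of dots.
Horizontal edges: (rows + 1) * cols = 9 * 3 = 27
Vertical edges: rows * (cols + 1) = 8 * 4 = 32
Total edges: 27 + 32 = 59
Edges drawn: 18
Remaining: 59 - 18 = 41

41


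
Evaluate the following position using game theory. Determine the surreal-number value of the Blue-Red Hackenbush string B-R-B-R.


Edges (from ground): B-R-B-R
By Berlekamp's sign-expansion rule, a Blue-Red Hackenbush stalk has the value of the surreal number whose sign sequence is the edge sequence with B -> + and R -> -.
Sign sequence: +-+-
Trace the sign expansion in the surreal number tree, starting from 0:
Edge 1: B (sign +) -> bounds (0, +inf), value = 1
Edge 2: R (sign -) -> bounds (0, 1), value = 1/2
Edge 3: B (sign +) -> bounds (1/2, 1), value = 3/4
Edge 4: R (sign -) -> bounds (1/2, 3/4), value = 5/8
Game value = 5/8

5/8


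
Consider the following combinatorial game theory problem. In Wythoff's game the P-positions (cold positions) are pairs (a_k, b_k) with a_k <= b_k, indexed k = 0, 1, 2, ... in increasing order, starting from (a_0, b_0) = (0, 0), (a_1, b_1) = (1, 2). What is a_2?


By Wythoff's theorem, a_k = floor(k * phi) and b_k = floor(k * phi^2) = a_k + k, where phi = (1 + sqrt(5))/2 is the golden ratio.
phi = (1 + sqrt(5))/2 = 1.618034
k = 2
k * phi = 2 * 1.618034 = 3.236068
a_2 = floor(k * phi) = 3

3


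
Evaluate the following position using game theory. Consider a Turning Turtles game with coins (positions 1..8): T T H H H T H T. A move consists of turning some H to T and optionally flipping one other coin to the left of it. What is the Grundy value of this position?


Coins: T T H H H T H T
Key fact: a single head at position k behaves exactly like a Nim heap of size k (turning it to T and optionally flipping a coin at j < k corresponds to moving the heap from k to j, or to 0), and heads combine as a disjunctive sum (two heads at the same place would cancel, matching j XOR j = 0). So the Nim-value is the XOR of the 1-indexed positions of the heads.
Face-up positions (1-indexed): [3, 4, 5, 7]
XOR 0 with 3: 0 XOR 3 = 3
XOR 3 with 4: 3 XOR 4 = 7
XOR 7 with 5: 7 XOR 5 = 2
XOR 2 with 7: 2 XOR 7 = 5
Nim-value = 5

5


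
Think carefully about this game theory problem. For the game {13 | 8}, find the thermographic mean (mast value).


Game = {13 | 8}, a switch {a | b} with numbers a > b.
Its thermograph has left wall a - t and right wall b + t, which meet at t = (a - b)/2, where both equal (a + b)/2. So the mast (mean value) is at (a + b)/2.
Mean = (13 + (8))/2 = 21/2 = 21/2

21/2


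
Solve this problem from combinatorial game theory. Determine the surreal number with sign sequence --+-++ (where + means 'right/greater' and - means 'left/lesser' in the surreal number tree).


Sign expansion: --+-++
Rule: track bounds (lo, hi), initially (-inf, +inf). On '+', the current value becomes lo and we move to the simplest number in (value, hi): value + 1 if hi = +inf, otherwise the midpoint (value + hi)/2. On '-', the current value becomes hi and we move to value - 1 if lo = -inf, otherwise the midpoint (lo + value)/2.
Start at 0.
Step 1: sign = -, move left. Bounds: (-inf, 0). Value = -1
Step 2: sign = -, move left. Bounds: (-inf, -1). Value = -2
Step 3: sign = +, move right. Bounds: (-2, -1). Value = -3/2
Step 4: sign = -, move left. Bounds: (-2, -3/2). Value = -7/4
Step 5: sign = +, move right. Bounds: (-7/4, -3/2). Value = -13/8
Step 6: sign = +, move right. Bounds: (-13/8, -3/2). Value = -25/16
The surreal number with sign expansion --+-++ is -25/16.

-25/16


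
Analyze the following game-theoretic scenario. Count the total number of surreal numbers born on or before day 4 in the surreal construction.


Day 0: {|} = 0 is born. Count = 1.
Day n: the number of surreal numbers born by day n is 2^(n+1) - 1.
By day 0: 2^1 - 1 = 1
By day 1: 2^2 - 1 = 3
By day 2: 2^3 - 1 = 7
By day 3: 2^4 - 1 = 15
By day 4: 2^5 - 1 = 31
By day 4: 31 surreal numbers.

31


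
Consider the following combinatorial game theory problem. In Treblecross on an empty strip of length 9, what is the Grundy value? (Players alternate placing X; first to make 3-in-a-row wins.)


Treblecross: place X on empty cells; 3-in-a-row wins.
Playing within two cells of an existing X lets the opponent win at once, so sensible play treats the cells i-2..i+2 around each X as dead. The player left with no safe cell loses, so this is a normal-play take-away game on strips of safe cells.
Placing X at cell i (0-indexed) of a strip of k safe cells leaves independent strips of sizes max(0, i-2) and max(0, k-i-3). Hence G(k) = mex{ G(max(0,i-2)) XOR G(max(0,k-i-3)) : 0 <= i < k }, with G(0) = 0.
G(1): splits (0,0):0^0=0 -> mex({0}) = 1
G(2): splits (0,0):0^0=0 -> mex({0}) = 1
G(3): splits (0,0):0^0=0 -> mex({0}) = 1
G(4): splits (0,1):0^1=1 (0,0):0^0=0 -> mex({0, 1}) = 2
G(5): splits (0,2):0^1=1 (0,1):0^1=1 (0,0):0^0=0 -> mex({0, 1}) = 2
G(6) = mex({1}) = 0
G(7) = mex({0, 1, 2}) = 3
G(8) = mex({0, 1, 2}) = 3
G(9) = mex({0, 2}) = 1
Therefore G(9) = 1.

1


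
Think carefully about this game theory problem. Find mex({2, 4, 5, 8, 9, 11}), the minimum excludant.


Set = {2, 4, 5, 8, 9, 11}
0 is NOT in the set. This is the mex.
mex = 0

0


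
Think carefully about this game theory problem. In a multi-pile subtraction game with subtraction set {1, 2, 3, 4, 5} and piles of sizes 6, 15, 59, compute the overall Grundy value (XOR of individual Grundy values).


Subtraction set: {1, 2, 3, 4, 5}
For this subtraction set, G(n) = n mod 6 (period = max + 1 = 6).
Pile 1 (size 6): G(6) = 6 mod 6 = 0
Pile 2 (size 15): G(15) = 15 mod 6 = 3
Pile 3 (size 59): G(59) = 59 mod 6 = 5
Total Grundy value = XOR of all: 0 XOR 3 XOR 5 = 6

6


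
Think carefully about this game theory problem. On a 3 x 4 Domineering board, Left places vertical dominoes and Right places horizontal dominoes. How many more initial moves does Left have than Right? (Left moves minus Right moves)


Board is 3 x 4 (rows x cols).
Left (vertical) placements: (rows-1) * cols = 2 * 4 = 8
Right (horizontal) placements: rows * (cols-1) = 3 * 3 = 9
Advantage = Left - Right = 8 - 9 = -1

-1


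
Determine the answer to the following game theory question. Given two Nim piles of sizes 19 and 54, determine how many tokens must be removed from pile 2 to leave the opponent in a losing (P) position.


Piles: 19 and 54
Current XOR: 19 XOR 54 = 37 (non-zero, so this is an N-position).
To make the XOR zero, we need to find a move that balances the piles.
For pile 2 (size 54): target = 54 XOR 37 = 19
We reduce pile 2 from 54 to 19.
Tokens removed: 54 - 19 = 35
Verification: 19 XOR 19 = 0

35


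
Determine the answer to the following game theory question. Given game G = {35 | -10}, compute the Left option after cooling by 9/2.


Original game: {35 | -10} (a switch {a | b} with a > b).
Cooling by t (for t below the temperature (a - b)/2 = 45/2) taxes each move by t: {a | b} cooled by t is {a - t | b + t}.
Cooling amount: t = 9/2
Cooled Left option: 35 - 9/2 = 61/2
Cooled Right option: -10 + 9/2 = -11/2
Cooled game: {61/2 | -11/2}
Left option = 61/2

61/2


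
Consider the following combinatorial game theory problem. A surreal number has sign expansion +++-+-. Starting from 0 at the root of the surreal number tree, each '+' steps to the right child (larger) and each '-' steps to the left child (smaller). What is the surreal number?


Sign expansion: +++-+-
Rule: track bounds (lo, hi), initially (-inf, +inf). On '+', the current value becomes lo and we move to the simplest number in (value, hi): value + 1 if hi = +inf, otherwise the midpoint (value + hi)/2. On '-', the current value becomes hi and we move to value - 1 if lo = -inf, otherwise the midpoint (lo + value)/2.
Start at 0.
Step 1: sign = +, move right. Bounds: (0, +inf). Value = 1
Step 2: sign = +, move right. Bounds: (1, +inf). Value = 2
Step 3: sign = +, move right. Bounds: (2, +inf). Value = 3
Step 4: sign = -, move left. Bounds: (2, 3). Value = 5/2
Step 5: sign = +, move right. Bounds: (5/2, 3). Value = 11/4
Step 6: sign = -, move left. Bounds: (5/2, 11/4). Value = 21/8
The surreal number with sign expansion +++-+- is 21/8.

21/8


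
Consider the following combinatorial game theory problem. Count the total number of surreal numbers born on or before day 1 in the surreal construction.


Day 0: {|} = 0 is born. Count = 1.
Day n: the number of surreal numbers born by day n is 2^(n+1) - 1.
By day 0: 2^1 - 1 = 1
By day 1: 2^2 - 1 = 3
By day 1: 3 surreal numbers.

3


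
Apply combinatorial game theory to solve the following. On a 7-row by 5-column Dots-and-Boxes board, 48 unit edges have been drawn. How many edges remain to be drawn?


Grid: 7 x 5 boxes, i.e. 8 rows and 6 columns of dots.
Horizontal edges: (rows + 1) * cols = 8 * 5 = 40
Vertical edges: rows * (cols + 1) = 7 * 6 = 42
Total edges: 40 + 42 = 82
Edges drawn: 48
Remaining: 82 - 48 = 34

34


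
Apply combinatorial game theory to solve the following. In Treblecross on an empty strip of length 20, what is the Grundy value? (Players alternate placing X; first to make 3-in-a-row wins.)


Treblecross: place X on empty cells; 3-in-a-row wins.
Playing within two cells of an existing X lets the opponent win at once, so sensible play treats the cells i-2..i+2 around each X as dead. The player left with no safe cell loses, so this is a normal-play take-away game on strips of safe cells.
Placing X at cell i (0-indexed) of a strip of k safe cells leaves independent strips of sizes max(0, i-2) and max(0, k-i-3). Hence G(k) = mex{ G(max(0,i-2)) XOR G(max(0,k-i-3)) : 0 <= i < k }, with G(0) = 0.
G(1): splits (0,0):0^0=0 -> mex({0}) = 1
G(2): splits (0,0):0^0=0 -> mex({0}) = 1
G(3): splits (0,0):0^0=0 -> mex({0}) = 1
G(4): splits (0,1):0^1=1 (0,0):0^0=0 -> mex({0, 1}) = 2
G(5): splits (0,2):0^1=1 (0,1):0^1=1 (0,0):0^0=0 -> mex({0, 1}) = 2
G(6) = mex({1}) = 0
G(7) = mex({0, 1, 2}) = 3
G(8) = mex({0, 1, 2}) = 3
G(9) = mex({0, 2}) = 1
G(10) = mex({0, 2, 3}) = 1
G(11) = mex({0, 3}) = 1
G(12) = mex({1, 3}) = 0
G(13) = mex({0, 1, 2, 3}) = 4
G(14) = mex({0, 1, 2}) = 3
G(15) = mex({0, 1, 2}) = 3
G(16) = mex({0, 1, 2, 4}) = 3
G(17) = mex({0, 1, 3, 4}) = 2
G(18) = mex({0, 1, 3, 4}) = 2
G(19) = mex({0, 1, 3, 5}) = 2
G(20) = mex({0, 1, 2, 3, 5}) = 4
Therefore G(20) = 4.

4


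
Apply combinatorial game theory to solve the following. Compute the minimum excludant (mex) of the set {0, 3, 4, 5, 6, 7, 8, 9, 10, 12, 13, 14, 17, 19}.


Set = {0, 3, 4, 5, 6, 7, 8, 9, 10, 12, 13, 14, 17, 19}
0 is in the set.
1 is NOT in the set. This is the mex.
mex = 1

1


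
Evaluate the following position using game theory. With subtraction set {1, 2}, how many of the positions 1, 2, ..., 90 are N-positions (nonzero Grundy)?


Subtraction set S = {1, 2}, so G(n) = n mod 3.
G(n) = 0 when n is a multiple of 3.
Multiples of 3 in [1, 90]: 30
N-positions (nonzero Grundy) = 90 - 30 = 60

60


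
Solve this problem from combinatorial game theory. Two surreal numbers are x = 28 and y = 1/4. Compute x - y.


x = 28, y = 1/4
Converting to common denominator: 4
x = 112/4, y = 1/4
x - y = 28 - 1/4 = 111/4

111/4


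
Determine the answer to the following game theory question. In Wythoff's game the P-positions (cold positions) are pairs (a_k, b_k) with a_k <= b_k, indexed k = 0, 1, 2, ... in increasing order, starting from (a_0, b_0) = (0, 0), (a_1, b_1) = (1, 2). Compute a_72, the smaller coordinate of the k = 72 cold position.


By Wythoff's theorem, a_k = floor(k * phi) and b_k = floor(k * phi^2) = a_k + k, where phi = (1 + sqrt(5))/2 is the golden ratio.
phi = (1 + sqrt(5))/2 = 1.618034
k = 72
k * phi = 72 * 1.618034 = 116.498447
a_72 = floor(k * phi) = 116

116


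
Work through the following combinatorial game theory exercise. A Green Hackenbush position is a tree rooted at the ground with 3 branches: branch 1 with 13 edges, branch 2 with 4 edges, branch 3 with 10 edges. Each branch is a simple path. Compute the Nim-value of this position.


The tree has 3 branches from the ground vertex.
In Green Hackenbush, the Nim-value of a simple path of length k is k.
Branch 1: length 13, Nim-value = 13
Branch 2: length 4, Nim-value = 4
Branch 3: length 10, Nim-value = 10
Total Nim-value = XOR of all branch values:
0 XOR 13 = 13
13 XOR 4 = 9
9 XOR 10 = 3
Nim-value of the tree = 3

3


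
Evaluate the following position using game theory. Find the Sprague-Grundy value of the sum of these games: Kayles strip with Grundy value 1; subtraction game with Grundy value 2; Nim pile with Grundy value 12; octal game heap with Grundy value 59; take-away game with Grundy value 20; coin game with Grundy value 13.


By the Sprague-Grundy theorem, the Grundy value of a sum of games is the XOR of individual Grundy values.
Kayles strip: Grundy value = 1. Running XOR: 0 XOR 1 = 1
subtraction game: Grundy value = 2. Running XOR: 1 XOR 2 = 3
Nim pile: Grundy value = 12. Running XOR: 3 XOR 12 = 15
octal game heap: Grundy value = 59. Running XOR: 15 XOR 59 = 52
take-away game: Grundy value = 20. Running XOR: 52 XOR 20 = 32
coin game: Grundy value = 13. Running XOR: 32 XOR 13 = 45
The combined Grundy value is 45.

45


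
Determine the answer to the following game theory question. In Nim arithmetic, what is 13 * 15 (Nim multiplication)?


Nim multiplication is bilinear over XOR: (u XOR v) * w = (u*w) XOR (v*w).
So we split each operand into its bit components and XOR the pairwise Nim products.
13 = 1 + 4 + 8 (as XOR of powers of 2).
15 = 1 + 2 + 4 + 8 (as XOR of powers of 2).
Using the standard Nim-product table on single bits:
  2*2 = 3,   2*4 = 8,   2*8 = 12,
  4*4 = 6,   4*8 = 11,  8*8 = 13,
and  1*x = x (identity), k*l = l*k (commutative).
Pairwise Nim products:
  1 * 1 = 1
  1 * 2 = 2
  1 * 4 = 4
  1 * 8 = 8
  4 * 1 = 4
  4 * 2 = 8
  4 * 4 = 6
  4 * 8 = 11
  8 * 1 = 8
  8 * 2 = 12
  8 * 4 = 11
  8 * 8 = 13
XOR them: 1 XOR 2 XOR 4 XOR 8 XOR 4 XOR 8 XOR 6 XOR 11 XOR 8 XOR 12 XOR 11 XOR 13 = 12.
Result: 13 * 15 = 12 (in Nim).

12


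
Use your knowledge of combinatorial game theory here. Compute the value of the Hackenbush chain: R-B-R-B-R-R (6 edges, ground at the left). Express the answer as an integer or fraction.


Edges (from ground): R-B-R-B-R-R
By Berlekamp's sign-expansion rule, a Blue-Red Hackenbush stalk has the value of the surreal number whose sign sequence is the edge sequence with B -> + and R -> -.
Sign sequence: -+-+--
Trace the sign expansion in the surreal number tree, starting from 0:
Edge 1: R (sign -) -> bounds (-inf, 0), value = -1
Edge 2: B (sign +) -> bounds (-1, 0), value = -1/2
Edge 3: R (sign -) -> bounds (-1, -1/2), value = -3/4
Edge 4: B (sign +) -> bounds (-3/4, -1/2), value = -5/8
Edge 5: R (sign -) -> bounds (-3/4, -5/8), value = -11/16
Edge 6: R (sign -) -> bounds (-3/4, -11/16), value = -23/32
Game value = -23/32

-23/32


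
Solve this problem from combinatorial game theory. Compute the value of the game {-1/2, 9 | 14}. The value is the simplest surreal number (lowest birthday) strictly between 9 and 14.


Left options: {-1/2, 9}, max = 9
Right options: {14}, min = 14
All options are numbers and max(Left) < min(Right), so by the simplicity theorem the value is the simplest (earliest-born) number strictly between 9 and 14.
Integers 10 through 13 all lie strictly between 9 and 14.
Among integers, the simplest (lowest birthday = smallest |n|; 0 is born on day 0, +-n on day n) is 10.
No non-integer in the interval can be simpler: if x is a non-integer in the interval, then floor(x) or ceil(x) also lies in the interval (the interval contains an integer), and both are proper prefixes of x's sign expansion, i.e. born earlier. So the game value is 10.
Game value = 10

10
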